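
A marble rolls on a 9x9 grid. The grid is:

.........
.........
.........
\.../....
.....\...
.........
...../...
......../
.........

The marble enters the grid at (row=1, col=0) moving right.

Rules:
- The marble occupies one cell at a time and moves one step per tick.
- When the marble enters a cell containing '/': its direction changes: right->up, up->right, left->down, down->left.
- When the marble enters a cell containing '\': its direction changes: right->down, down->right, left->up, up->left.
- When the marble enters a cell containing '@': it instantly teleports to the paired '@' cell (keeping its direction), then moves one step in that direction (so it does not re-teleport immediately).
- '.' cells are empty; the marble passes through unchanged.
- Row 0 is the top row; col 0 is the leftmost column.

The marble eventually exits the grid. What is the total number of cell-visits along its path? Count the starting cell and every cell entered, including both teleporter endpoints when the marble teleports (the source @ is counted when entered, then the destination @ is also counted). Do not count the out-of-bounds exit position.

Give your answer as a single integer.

Answer: 9

Derivation:
Step 1: enter (1,0), '.' pass, move right to (1,1)
Step 2: enter (1,1), '.' pass, move right to (1,2)
Step 3: enter (1,2), '.' pass, move right to (1,3)
Step 4: enter (1,3), '.' pass, move right to (1,4)
Step 5: enter (1,4), '.' pass, move right to (1,5)
Step 6: enter (1,5), '.' pass, move right to (1,6)
Step 7: enter (1,6), '.' pass, move right to (1,7)
Step 8: enter (1,7), '.' pass, move right to (1,8)
Step 9: enter (1,8), '.' pass, move right to (1,9)
Step 10: at (1,9) — EXIT via right edge, pos 1
Path length (cell visits): 9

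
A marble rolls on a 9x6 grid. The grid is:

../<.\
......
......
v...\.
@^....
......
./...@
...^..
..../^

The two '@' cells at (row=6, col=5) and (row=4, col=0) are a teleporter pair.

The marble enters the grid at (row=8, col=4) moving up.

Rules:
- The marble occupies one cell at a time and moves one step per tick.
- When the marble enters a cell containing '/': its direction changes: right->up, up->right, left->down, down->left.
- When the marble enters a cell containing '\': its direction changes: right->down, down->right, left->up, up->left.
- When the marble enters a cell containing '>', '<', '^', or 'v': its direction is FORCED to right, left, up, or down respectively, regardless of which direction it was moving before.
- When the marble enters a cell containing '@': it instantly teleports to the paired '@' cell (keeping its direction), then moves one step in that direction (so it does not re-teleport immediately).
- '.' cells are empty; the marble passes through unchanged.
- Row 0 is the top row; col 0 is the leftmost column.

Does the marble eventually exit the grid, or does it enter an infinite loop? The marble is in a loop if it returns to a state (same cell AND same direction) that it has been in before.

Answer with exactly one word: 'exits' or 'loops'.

Step 1: enter (8,4), '/' deflects up->right, move right to (8,5)
Step 2: enter (8,5), '^' forces right->up, move up to (7,5)
Step 3: enter (7,5), '.' pass, move up to (6,5)
Step 4: enter (6,5), '@' teleport (6,5)->(4,0), also enter (4,0), move up to (3,0)
Step 5: enter (3,0), 'v' forces up->down, move down to (4,0)
Step 6: enter (4,0), '@' teleport (4,0)->(6,5), also enter (6,5), move down to (7,5)
Step 7: enter (7,5), '.' pass, move down to (8,5)
Step 8: enter (8,5), '^' forces down->up, move up to (7,5)
Step 9: at (7,5) dir=up — LOOP DETECTED (seen before)

Answer: loops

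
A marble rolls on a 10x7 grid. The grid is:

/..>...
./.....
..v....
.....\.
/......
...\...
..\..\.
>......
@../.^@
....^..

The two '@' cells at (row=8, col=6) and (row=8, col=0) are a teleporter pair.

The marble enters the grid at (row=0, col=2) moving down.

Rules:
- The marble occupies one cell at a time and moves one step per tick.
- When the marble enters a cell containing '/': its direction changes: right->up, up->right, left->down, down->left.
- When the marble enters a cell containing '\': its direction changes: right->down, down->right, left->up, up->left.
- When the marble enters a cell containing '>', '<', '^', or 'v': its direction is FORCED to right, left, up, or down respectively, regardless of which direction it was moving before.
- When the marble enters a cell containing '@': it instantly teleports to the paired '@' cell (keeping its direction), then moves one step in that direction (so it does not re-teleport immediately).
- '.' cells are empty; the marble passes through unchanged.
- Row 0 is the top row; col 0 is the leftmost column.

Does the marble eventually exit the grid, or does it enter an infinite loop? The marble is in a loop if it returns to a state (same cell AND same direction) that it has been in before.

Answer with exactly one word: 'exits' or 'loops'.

Step 1: enter (0,2), '.' pass, move down to (1,2)
Step 2: enter (1,2), '.' pass, move down to (2,2)
Step 3: enter (2,2), 'v' forces down->down, move down to (3,2)
Step 4: enter (3,2), '.' pass, move down to (4,2)
Step 5: enter (4,2), '.' pass, move down to (5,2)
Step 6: enter (5,2), '.' pass, move down to (6,2)
Step 7: enter (6,2), '\' deflects down->right, move right to (6,3)
Step 8: enter (6,3), '.' pass, move right to (6,4)
Step 9: enter (6,4), '.' pass, move right to (6,5)
Step 10: enter (6,5), '\' deflects right->down, move down to (7,5)
Step 11: enter (7,5), '.' pass, move down to (8,5)
Step 12: enter (8,5), '^' forces down->up, move up to (7,5)
Step 13: enter (7,5), '.' pass, move up to (6,5)
Step 14: enter (6,5), '\' deflects up->left, move left to (6,4)
Step 15: enter (6,4), '.' pass, move left to (6,3)
Step 16: enter (6,3), '.' pass, move left to (6,2)
Step 17: enter (6,2), '\' deflects left->up, move up to (5,2)
Step 18: enter (5,2), '.' pass, move up to (4,2)
Step 19: enter (4,2), '.' pass, move up to (3,2)
Step 20: enter (3,2), '.' pass, move up to (2,2)
Step 21: enter (2,2), 'v' forces up->down, move down to (3,2)
Step 22: at (3,2) dir=down — LOOP DETECTED (seen before)

Answer: loops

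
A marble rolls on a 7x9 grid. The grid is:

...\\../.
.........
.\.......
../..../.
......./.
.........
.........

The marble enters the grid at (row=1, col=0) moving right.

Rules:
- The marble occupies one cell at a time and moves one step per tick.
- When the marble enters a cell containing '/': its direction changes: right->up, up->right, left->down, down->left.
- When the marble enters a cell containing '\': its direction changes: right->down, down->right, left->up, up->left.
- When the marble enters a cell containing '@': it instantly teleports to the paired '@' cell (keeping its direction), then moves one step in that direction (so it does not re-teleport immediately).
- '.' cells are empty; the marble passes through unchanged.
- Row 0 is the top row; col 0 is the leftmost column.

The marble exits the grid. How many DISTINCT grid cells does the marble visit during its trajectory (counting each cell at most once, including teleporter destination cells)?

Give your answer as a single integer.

Answer: 9

Derivation:
Step 1: enter (1,0), '.' pass, move right to (1,1)
Step 2: enter (1,1), '.' pass, move right to (1,2)
Step 3: enter (1,2), '.' pass, move right to (1,3)
Step 4: enter (1,3), '.' pass, move right to (1,4)
Step 5: enter (1,4), '.' pass, move right to (1,5)
Step 6: enter (1,5), '.' pass, move right to (1,6)
Step 7: enter (1,6), '.' pass, move right to (1,7)
Step 8: enter (1,7), '.' pass, move right to (1,8)
Step 9: enter (1,8), '.' pass, move right to (1,9)
Step 10: at (1,9) — EXIT via right edge, pos 1
Distinct cells visited: 9 (path length 9)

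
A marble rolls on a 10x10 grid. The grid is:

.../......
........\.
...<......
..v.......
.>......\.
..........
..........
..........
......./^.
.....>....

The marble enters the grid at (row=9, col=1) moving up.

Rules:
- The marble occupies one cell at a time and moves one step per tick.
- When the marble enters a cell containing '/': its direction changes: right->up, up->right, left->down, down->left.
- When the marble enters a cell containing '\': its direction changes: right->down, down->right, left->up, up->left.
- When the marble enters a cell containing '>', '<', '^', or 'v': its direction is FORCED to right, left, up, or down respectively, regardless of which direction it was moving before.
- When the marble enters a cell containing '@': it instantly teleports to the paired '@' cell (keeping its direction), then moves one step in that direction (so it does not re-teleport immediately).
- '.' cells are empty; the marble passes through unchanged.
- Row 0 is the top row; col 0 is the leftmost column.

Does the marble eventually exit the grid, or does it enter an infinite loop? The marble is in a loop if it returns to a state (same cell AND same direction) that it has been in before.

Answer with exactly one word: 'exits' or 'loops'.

Step 1: enter (9,1), '.' pass, move up to (8,1)
Step 2: enter (8,1), '.' pass, move up to (7,1)
Step 3: enter (7,1), '.' pass, move up to (6,1)
Step 4: enter (6,1), '.' pass, move up to (5,1)
Step 5: enter (5,1), '.' pass, move up to (4,1)
Step 6: enter (4,1), '>' forces up->right, move right to (4,2)
Step 7: enter (4,2), '.' pass, move right to (4,3)
Step 8: enter (4,3), '.' pass, move right to (4,4)
Step 9: enter (4,4), '.' pass, move right to (4,5)
Step 10: enter (4,5), '.' pass, move right to (4,6)
Step 11: enter (4,6), '.' pass, move right to (4,7)
Step 12: enter (4,7), '.' pass, move right to (4,8)
Step 13: enter (4,8), '\' deflects right->down, move down to (5,8)
Step 14: enter (5,8), '.' pass, move down to (6,8)
Step 15: enter (6,8), '.' pass, move down to (7,8)
Step 16: enter (7,8), '.' pass, move down to (8,8)
Step 17: enter (8,8), '^' forces down->up, move up to (7,8)
Step 18: enter (7,8), '.' pass, move up to (6,8)
Step 19: enter (6,8), '.' pass, move up to (5,8)
Step 20: enter (5,8), '.' pass, move up to (4,8)
Step 21: enter (4,8), '\' deflects up->left, move left to (4,7)
Step 22: enter (4,7), '.' pass, move left to (4,6)
Step 23: enter (4,6), '.' pass, move left to (4,5)
Step 24: enter (4,5), '.' pass, move left to (4,4)
Step 25: enter (4,4), '.' pass, move left to (4,3)
Step 26: enter (4,3), '.' pass, move left to (4,2)
Step 27: enter (4,2), '.' pass, move left to (4,1)
Step 28: enter (4,1), '>' forces left->right, move right to (4,2)
Step 29: at (4,2) dir=right — LOOP DETECTED (seen before)

Answer: loops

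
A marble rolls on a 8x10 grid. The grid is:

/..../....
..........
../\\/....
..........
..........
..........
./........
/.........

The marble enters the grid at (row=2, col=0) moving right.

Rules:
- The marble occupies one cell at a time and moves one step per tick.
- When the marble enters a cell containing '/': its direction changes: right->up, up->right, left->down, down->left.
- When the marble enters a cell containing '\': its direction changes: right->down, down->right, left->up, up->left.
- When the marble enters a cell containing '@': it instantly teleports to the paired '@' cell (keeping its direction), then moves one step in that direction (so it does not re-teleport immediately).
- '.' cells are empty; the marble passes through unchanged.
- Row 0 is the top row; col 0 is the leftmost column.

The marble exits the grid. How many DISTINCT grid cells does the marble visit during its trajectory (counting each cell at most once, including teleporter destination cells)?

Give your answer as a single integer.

Step 1: enter (2,0), '.' pass, move right to (2,1)
Step 2: enter (2,1), '.' pass, move right to (2,2)
Step 3: enter (2,2), '/' deflects right->up, move up to (1,2)
Step 4: enter (1,2), '.' pass, move up to (0,2)
Step 5: enter (0,2), '.' pass, move up to (-1,2)
Step 6: at (-1,2) — EXIT via top edge, pos 2
Distinct cells visited: 5 (path length 5)

Answer: 5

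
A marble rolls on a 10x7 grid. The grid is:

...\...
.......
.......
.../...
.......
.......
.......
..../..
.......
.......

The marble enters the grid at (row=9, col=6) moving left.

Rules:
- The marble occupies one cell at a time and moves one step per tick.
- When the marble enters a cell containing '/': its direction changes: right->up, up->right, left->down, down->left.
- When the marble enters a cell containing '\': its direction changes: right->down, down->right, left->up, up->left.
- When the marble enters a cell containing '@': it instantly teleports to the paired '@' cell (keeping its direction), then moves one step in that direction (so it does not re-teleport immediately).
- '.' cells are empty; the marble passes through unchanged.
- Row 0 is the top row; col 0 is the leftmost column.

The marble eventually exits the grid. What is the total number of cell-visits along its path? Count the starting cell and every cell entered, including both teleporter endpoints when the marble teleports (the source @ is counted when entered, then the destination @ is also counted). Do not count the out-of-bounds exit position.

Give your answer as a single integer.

Step 1: enter (9,6), '.' pass, move left to (9,5)
Step 2: enter (9,5), '.' pass, move left to (9,4)
Step 3: enter (9,4), '.' pass, move left to (9,3)
Step 4: enter (9,3), '.' pass, move left to (9,2)
Step 5: enter (9,2), '.' pass, move left to (9,1)
Step 6: enter (9,1), '.' pass, move left to (9,0)
Step 7: enter (9,0), '.' pass, move left to (9,-1)
Step 8: at (9,-1) — EXIT via left edge, pos 9
Path length (cell visits): 7

Answer: 7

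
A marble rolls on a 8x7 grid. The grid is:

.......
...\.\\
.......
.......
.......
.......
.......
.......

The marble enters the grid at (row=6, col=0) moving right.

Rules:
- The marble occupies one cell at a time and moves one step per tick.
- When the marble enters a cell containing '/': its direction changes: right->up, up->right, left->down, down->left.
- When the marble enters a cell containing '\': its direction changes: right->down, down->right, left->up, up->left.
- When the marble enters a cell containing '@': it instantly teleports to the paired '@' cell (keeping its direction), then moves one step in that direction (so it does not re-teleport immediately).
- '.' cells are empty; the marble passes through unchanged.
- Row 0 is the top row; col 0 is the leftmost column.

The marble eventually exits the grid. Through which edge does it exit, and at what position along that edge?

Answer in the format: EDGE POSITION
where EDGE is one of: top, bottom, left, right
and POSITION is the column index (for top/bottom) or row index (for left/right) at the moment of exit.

Step 1: enter (6,0), '.' pass, move right to (6,1)
Step 2: enter (6,1), '.' pass, move right to (6,2)
Step 3: enter (6,2), '.' pass, move right to (6,3)
Step 4: enter (6,3), '.' pass, move right to (6,4)
Step 5: enter (6,4), '.' pass, move right to (6,5)
Step 6: enter (6,5), '.' pass, move right to (6,6)
Step 7: enter (6,6), '.' pass, move right to (6,7)
Step 8: at (6,7) — EXIT via right edge, pos 6

Answer: right 6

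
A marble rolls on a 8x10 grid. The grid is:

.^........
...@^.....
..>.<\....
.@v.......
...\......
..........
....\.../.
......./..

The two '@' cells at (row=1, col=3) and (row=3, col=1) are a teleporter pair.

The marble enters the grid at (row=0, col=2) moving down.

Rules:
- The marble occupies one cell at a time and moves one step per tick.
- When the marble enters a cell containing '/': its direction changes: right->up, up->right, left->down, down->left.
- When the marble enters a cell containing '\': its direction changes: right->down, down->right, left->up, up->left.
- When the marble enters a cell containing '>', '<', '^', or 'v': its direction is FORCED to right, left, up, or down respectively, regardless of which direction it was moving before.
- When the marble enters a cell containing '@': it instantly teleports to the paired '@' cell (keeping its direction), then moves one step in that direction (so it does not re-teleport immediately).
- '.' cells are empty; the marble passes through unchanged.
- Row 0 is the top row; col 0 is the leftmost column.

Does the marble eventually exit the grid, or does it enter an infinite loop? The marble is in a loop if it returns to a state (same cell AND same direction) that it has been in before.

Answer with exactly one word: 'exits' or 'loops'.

Step 1: enter (0,2), '.' pass, move down to (1,2)
Step 2: enter (1,2), '.' pass, move down to (2,2)
Step 3: enter (2,2), '>' forces down->right, move right to (2,3)
Step 4: enter (2,3), '.' pass, move right to (2,4)
Step 5: enter (2,4), '<' forces right->left, move left to (2,3)
Step 6: enter (2,3), '.' pass, move left to (2,2)
Step 7: enter (2,2), '>' forces left->right, move right to (2,3)
Step 8: at (2,3) dir=right — LOOP DETECTED (seen before)

Answer: loops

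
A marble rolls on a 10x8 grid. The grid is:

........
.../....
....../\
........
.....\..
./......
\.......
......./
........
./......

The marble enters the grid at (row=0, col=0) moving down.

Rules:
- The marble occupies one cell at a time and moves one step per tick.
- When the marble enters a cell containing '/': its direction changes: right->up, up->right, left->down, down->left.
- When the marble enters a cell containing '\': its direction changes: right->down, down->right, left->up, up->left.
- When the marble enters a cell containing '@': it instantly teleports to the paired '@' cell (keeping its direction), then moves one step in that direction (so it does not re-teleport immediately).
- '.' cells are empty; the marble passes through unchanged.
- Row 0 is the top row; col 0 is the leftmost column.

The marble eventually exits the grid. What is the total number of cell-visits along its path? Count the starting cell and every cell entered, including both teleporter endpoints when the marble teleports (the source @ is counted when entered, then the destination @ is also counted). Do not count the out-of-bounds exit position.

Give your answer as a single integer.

Answer: 14

Derivation:
Step 1: enter (0,0), '.' pass, move down to (1,0)
Step 2: enter (1,0), '.' pass, move down to (2,0)
Step 3: enter (2,0), '.' pass, move down to (3,0)
Step 4: enter (3,0), '.' pass, move down to (4,0)
Step 5: enter (4,0), '.' pass, move down to (5,0)
Step 6: enter (5,0), '.' pass, move down to (6,0)
Step 7: enter (6,0), '\' deflects down->right, move right to (6,1)
Step 8: enter (6,1), '.' pass, move right to (6,2)
Step 9: enter (6,2), '.' pass, move right to (6,3)
Step 10: enter (6,3), '.' pass, move right to (6,4)
Step 11: enter (6,4), '.' pass, move right to (6,5)
Step 12: enter (6,5), '.' pass, move right to (6,6)
Step 13: enter (6,6), '.' pass, move right to (6,7)
Step 14: enter (6,7), '.' pass, move right to (6,8)
Step 15: at (6,8) — EXIT via right edge, pos 6
Path length (cell visits): 14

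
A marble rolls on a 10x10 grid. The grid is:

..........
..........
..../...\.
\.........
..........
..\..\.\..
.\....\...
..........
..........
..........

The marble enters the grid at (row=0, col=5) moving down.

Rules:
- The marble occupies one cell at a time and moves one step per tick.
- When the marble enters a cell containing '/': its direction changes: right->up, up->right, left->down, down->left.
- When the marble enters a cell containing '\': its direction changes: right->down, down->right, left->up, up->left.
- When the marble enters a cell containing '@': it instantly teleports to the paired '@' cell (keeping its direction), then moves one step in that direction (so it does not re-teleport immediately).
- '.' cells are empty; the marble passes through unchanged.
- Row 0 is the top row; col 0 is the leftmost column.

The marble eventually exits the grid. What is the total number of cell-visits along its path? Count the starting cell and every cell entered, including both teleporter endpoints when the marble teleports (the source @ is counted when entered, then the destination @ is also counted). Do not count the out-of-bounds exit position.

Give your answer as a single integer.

Answer: 12

Derivation:
Step 1: enter (0,5), '.' pass, move down to (1,5)
Step 2: enter (1,5), '.' pass, move down to (2,5)
Step 3: enter (2,5), '.' pass, move down to (3,5)
Step 4: enter (3,5), '.' pass, move down to (4,5)
Step 5: enter (4,5), '.' pass, move down to (5,5)
Step 6: enter (5,5), '\' deflects down->right, move right to (5,6)
Step 7: enter (5,6), '.' pass, move right to (5,7)
Step 8: enter (5,7), '\' deflects right->down, move down to (6,7)
Step 9: enter (6,7), '.' pass, move down to (7,7)
Step 10: enter (7,7), '.' pass, move down to (8,7)
Step 11: enter (8,7), '.' pass, move down to (9,7)
Step 12: enter (9,7), '.' pass, move down to (10,7)
Step 13: at (10,7) — EXIT via bottom edge, pos 7
Path length (cell visits): 12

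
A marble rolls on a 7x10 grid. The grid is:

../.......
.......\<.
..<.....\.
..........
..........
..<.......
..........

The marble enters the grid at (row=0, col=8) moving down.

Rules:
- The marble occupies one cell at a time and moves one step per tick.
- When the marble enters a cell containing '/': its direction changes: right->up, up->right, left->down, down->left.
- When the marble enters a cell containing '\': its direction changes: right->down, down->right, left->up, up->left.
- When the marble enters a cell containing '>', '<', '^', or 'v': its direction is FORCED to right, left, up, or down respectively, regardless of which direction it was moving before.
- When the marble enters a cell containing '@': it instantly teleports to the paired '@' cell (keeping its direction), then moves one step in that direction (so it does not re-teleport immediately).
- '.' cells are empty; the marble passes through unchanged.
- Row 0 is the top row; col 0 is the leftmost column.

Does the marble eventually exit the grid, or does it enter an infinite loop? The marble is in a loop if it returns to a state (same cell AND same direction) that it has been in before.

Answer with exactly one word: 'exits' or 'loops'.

Step 1: enter (0,8), '.' pass, move down to (1,8)
Step 2: enter (1,8), '<' forces down->left, move left to (1,7)
Step 3: enter (1,7), '\' deflects left->up, move up to (0,7)
Step 4: enter (0,7), '.' pass, move up to (-1,7)
Step 5: at (-1,7) — EXIT via top edge, pos 7

Answer: exits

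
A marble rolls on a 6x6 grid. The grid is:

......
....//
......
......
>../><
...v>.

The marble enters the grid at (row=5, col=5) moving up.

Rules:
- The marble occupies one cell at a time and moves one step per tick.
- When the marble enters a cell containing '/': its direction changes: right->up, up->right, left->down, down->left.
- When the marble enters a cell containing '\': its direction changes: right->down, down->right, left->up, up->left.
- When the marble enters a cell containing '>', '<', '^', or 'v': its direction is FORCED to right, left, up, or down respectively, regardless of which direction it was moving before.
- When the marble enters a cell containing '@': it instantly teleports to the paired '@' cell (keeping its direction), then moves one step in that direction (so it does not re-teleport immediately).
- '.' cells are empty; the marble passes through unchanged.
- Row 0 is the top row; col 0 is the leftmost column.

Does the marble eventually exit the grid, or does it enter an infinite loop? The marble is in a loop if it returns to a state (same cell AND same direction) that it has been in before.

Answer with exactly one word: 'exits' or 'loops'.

Step 1: enter (5,5), '.' pass, move up to (4,5)
Step 2: enter (4,5), '<' forces up->left, move left to (4,4)
Step 3: enter (4,4), '>' forces left->right, move right to (4,5)
Step 4: enter (4,5), '<' forces right->left, move left to (4,4)
Step 5: at (4,4) dir=left — LOOP DETECTED (seen before)

Answer: loops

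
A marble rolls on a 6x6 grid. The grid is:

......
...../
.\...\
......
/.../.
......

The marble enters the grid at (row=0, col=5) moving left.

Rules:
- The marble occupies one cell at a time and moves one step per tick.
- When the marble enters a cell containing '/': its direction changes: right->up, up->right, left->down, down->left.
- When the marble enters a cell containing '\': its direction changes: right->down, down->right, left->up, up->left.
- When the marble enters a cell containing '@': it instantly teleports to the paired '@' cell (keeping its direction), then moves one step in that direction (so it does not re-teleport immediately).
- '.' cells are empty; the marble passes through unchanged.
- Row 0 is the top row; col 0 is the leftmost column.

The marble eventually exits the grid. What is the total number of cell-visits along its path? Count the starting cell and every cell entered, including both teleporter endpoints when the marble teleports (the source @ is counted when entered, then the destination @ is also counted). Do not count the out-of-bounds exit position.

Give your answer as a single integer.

Step 1: enter (0,5), '.' pass, move left to (0,4)
Step 2: enter (0,4), '.' pass, move left to (0,3)
Step 3: enter (0,3), '.' pass, move left to (0,2)
Step 4: enter (0,2), '.' pass, move left to (0,1)
Step 5: enter (0,1), '.' pass, move left to (0,0)
Step 6: enter (0,0), '.' pass, move left to (0,-1)
Step 7: at (0,-1) — EXIT via left edge, pos 0
Path length (cell visits): 6

Answer: 6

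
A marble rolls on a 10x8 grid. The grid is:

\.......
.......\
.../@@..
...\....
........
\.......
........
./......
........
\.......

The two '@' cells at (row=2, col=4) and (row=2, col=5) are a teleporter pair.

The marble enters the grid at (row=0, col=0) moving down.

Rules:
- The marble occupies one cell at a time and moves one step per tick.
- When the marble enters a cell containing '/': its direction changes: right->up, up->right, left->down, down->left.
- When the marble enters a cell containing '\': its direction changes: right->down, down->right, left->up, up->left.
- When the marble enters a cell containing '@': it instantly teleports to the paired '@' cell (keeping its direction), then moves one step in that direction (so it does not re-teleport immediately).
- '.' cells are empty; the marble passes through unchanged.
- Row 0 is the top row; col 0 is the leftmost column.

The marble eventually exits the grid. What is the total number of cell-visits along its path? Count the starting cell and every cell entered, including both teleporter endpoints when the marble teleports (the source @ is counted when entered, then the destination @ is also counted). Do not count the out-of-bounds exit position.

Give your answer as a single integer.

Step 1: enter (0,0), '\' deflects down->right, move right to (0,1)
Step 2: enter (0,1), '.' pass, move right to (0,2)
Step 3: enter (0,2), '.' pass, move right to (0,3)
Step 4: enter (0,3), '.' pass, move right to (0,4)
Step 5: enter (0,4), '.' pass, move right to (0,5)
Step 6: enter (0,5), '.' pass, move right to (0,6)
Step 7: enter (0,6), '.' pass, move right to (0,7)
Step 8: enter (0,7), '.' pass, move right to (0,8)
Step 9: at (0,8) — EXIT via right edge, pos 0
Path length (cell visits): 8

Answer: 8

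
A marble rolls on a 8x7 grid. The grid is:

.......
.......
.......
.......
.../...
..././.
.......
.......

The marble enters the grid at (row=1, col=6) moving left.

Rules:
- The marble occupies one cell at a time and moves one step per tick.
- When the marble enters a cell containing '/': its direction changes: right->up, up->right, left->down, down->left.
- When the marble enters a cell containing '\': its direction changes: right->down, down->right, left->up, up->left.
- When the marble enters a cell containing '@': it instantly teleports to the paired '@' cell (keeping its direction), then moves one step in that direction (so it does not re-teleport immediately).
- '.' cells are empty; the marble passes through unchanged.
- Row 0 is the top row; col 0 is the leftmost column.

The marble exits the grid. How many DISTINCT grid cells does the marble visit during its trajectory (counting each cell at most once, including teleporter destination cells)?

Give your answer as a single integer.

Step 1: enter (1,6), '.' pass, move left to (1,5)
Step 2: enter (1,5), '.' pass, move left to (1,4)
Step 3: enter (1,4), '.' pass, move left to (1,3)
Step 4: enter (1,3), '.' pass, move left to (1,2)
Step 5: enter (1,2), '.' pass, move left to (1,1)
Step 6: enter (1,1), '.' pass, move left to (1,0)
Step 7: enter (1,0), '.' pass, move left to (1,-1)
Step 8: at (1,-1) — EXIT via left edge, pos 1
Distinct cells visited: 7 (path length 7)

Answer: 7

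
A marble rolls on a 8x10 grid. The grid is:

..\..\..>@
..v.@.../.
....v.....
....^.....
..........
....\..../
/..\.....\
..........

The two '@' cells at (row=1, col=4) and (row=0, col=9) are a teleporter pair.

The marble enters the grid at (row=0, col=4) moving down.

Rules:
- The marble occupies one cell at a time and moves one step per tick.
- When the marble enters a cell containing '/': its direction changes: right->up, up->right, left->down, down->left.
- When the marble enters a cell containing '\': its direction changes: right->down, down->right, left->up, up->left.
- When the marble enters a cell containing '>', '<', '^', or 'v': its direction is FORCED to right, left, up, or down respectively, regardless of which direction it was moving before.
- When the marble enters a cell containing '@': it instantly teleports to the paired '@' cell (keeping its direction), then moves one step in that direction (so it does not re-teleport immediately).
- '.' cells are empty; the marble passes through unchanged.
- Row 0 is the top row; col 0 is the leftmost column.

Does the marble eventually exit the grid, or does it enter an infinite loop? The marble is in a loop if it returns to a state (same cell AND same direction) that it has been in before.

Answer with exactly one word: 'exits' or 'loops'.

Answer: loops

Derivation:
Step 1: enter (0,4), '.' pass, move down to (1,4)
Step 2: enter (1,4), '@' teleport (1,4)->(0,9), also enter (0,9), move down to (1,9)
Step 3: enter (1,9), '.' pass, move down to (2,9)
Step 4: enter (2,9), '.' pass, move down to (3,9)
Step 5: enter (3,9), '.' pass, move down to (4,9)
Step 6: enter (4,9), '.' pass, move down to (5,9)
Step 7: enter (5,9), '/' deflects down->left, move left to (5,8)
Step 8: enter (5,8), '.' pass, move left to (5,7)
Step 9: enter (5,7), '.' pass, move left to (5,6)
Step 10: enter (5,6), '.' pass, move left to (5,5)
Step 11: enter (5,5), '.' pass, move left to (5,4)
Step 12: enter (5,4), '\' deflects left->up, move up to (4,4)
Step 13: enter (4,4), '.' pass, move up to (3,4)
Step 14: enter (3,4), '^' forces up->up, move up to (2,4)
Step 15: enter (2,4), 'v' forces up->down, move down to (3,4)
Step 16: enter (3,4), '^' forces down->up, move up to (2,4)
Step 17: at (2,4) dir=up — LOOP DETECTED (seen before)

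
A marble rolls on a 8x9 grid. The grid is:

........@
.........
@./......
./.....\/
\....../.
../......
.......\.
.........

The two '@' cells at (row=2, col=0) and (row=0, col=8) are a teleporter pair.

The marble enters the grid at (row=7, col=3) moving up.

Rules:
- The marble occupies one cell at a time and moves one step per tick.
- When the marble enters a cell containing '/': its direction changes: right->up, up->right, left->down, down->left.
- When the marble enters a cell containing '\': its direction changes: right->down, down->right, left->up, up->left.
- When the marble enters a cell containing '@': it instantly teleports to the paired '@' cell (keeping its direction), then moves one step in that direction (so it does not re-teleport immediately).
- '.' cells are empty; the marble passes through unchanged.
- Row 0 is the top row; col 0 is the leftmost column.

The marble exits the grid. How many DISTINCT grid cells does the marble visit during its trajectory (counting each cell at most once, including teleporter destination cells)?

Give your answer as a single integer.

Answer: 8

Derivation:
Step 1: enter (7,3), '.' pass, move up to (6,3)
Step 2: enter (6,3), '.' pass, move up to (5,3)
Step 3: enter (5,3), '.' pass, move up to (4,3)
Step 4: enter (4,3), '.' pass, move up to (3,3)
Step 5: enter (3,3), '.' pass, move up to (2,3)
Step 6: enter (2,3), '.' pass, move up to (1,3)
Step 7: enter (1,3), '.' pass, move up to (0,3)
Step 8: enter (0,3), '.' pass, move up to (-1,3)
Step 9: at (-1,3) — EXIT via top edge, pos 3
Distinct cells visited: 8 (path length 8)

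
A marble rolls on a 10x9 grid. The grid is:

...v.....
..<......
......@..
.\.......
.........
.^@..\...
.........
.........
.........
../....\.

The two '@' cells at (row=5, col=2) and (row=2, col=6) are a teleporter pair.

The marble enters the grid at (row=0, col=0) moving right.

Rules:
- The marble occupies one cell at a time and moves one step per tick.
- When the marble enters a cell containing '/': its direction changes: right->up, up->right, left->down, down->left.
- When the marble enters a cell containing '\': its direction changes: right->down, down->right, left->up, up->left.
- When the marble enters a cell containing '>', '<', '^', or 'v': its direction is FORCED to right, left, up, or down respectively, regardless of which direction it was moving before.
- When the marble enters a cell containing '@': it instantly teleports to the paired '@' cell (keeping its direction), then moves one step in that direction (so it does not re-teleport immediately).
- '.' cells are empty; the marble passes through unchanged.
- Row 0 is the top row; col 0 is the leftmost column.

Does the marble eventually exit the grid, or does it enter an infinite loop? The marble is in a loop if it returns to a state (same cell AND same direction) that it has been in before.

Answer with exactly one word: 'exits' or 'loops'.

Step 1: enter (0,0), '.' pass, move right to (0,1)
Step 2: enter (0,1), '.' pass, move right to (0,2)
Step 3: enter (0,2), '.' pass, move right to (0,3)
Step 4: enter (0,3), 'v' forces right->down, move down to (1,3)
Step 5: enter (1,3), '.' pass, move down to (2,3)
Step 6: enter (2,3), '.' pass, move down to (3,3)
Step 7: enter (3,3), '.' pass, move down to (4,3)
Step 8: enter (4,3), '.' pass, move down to (5,3)
Step 9: enter (5,3), '.' pass, move down to (6,3)
Step 10: enter (6,3), '.' pass, move down to (7,3)
Step 11: enter (7,3), '.' pass, move down to (8,3)
Step 12: enter (8,3), '.' pass, move down to (9,3)
Step 13: enter (9,3), '.' pass, move down to (10,3)
Step 14: at (10,3) — EXIT via bottom edge, pos 3

Answer: exits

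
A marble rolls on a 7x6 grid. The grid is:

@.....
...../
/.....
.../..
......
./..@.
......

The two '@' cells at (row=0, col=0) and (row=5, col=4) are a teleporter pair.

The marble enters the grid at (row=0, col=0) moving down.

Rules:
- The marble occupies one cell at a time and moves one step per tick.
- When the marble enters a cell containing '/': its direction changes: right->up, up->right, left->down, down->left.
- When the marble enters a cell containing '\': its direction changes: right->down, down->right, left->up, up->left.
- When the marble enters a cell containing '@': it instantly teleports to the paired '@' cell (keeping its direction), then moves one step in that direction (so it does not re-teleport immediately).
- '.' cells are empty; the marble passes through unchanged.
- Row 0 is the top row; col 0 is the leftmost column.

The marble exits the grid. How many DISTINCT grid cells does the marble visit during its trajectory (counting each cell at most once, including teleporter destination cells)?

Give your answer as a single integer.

Step 1: enter (0,0), '@' teleport (0,0)->(5,4), also enter (5,4), move down to (6,4)
Step 2: enter (6,4), '.' pass, move down to (7,4)
Step 3: at (7,4) — EXIT via bottom edge, pos 4
Distinct cells visited: 3 (path length 3)

Answer: 3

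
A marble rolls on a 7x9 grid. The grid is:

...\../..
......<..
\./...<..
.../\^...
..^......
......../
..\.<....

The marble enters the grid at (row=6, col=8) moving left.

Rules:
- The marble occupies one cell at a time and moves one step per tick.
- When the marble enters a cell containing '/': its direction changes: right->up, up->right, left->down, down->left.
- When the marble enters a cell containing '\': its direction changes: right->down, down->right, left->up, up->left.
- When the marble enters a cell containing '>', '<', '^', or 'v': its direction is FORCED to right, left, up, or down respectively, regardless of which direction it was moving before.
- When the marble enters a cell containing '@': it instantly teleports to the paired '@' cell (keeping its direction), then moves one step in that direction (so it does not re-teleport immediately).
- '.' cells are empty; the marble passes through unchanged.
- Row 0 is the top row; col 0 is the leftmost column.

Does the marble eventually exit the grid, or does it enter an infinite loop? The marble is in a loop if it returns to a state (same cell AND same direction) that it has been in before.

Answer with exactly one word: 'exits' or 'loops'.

Answer: loops

Derivation:
Step 1: enter (6,8), '.' pass, move left to (6,7)
Step 2: enter (6,7), '.' pass, move left to (6,6)
Step 3: enter (6,6), '.' pass, move left to (6,5)
Step 4: enter (6,5), '.' pass, move left to (6,4)
Step 5: enter (6,4), '<' forces left->left, move left to (6,3)
Step 6: enter (6,3), '.' pass, move left to (6,2)
Step 7: enter (6,2), '\' deflects left->up, move up to (5,2)
Step 8: enter (5,2), '.' pass, move up to (4,2)
Step 9: enter (4,2), '^' forces up->up, move up to (3,2)
Step 10: enter (3,2), '.' pass, move up to (2,2)
Step 11: enter (2,2), '/' deflects up->right, move right to (2,3)
Step 12: enter (2,3), '.' pass, move right to (2,4)
Step 13: enter (2,4), '.' pass, move right to (2,5)
Step 14: enter (2,5), '.' pass, move right to (2,6)
Step 15: enter (2,6), '<' forces right->left, move left to (2,5)
Step 16: enter (2,5), '.' pass, move left to (2,4)
Step 17: enter (2,4), '.' pass, move left to (2,3)
Step 18: enter (2,3), '.' pass, move left to (2,2)
Step 19: enter (2,2), '/' deflects left->down, move down to (3,2)
Step 20: enter (3,2), '.' pass, move down to (4,2)
Step 21: enter (4,2), '^' forces down->up, move up to (3,2)
Step 22: at (3,2) dir=up — LOOP DETECTED (seen before)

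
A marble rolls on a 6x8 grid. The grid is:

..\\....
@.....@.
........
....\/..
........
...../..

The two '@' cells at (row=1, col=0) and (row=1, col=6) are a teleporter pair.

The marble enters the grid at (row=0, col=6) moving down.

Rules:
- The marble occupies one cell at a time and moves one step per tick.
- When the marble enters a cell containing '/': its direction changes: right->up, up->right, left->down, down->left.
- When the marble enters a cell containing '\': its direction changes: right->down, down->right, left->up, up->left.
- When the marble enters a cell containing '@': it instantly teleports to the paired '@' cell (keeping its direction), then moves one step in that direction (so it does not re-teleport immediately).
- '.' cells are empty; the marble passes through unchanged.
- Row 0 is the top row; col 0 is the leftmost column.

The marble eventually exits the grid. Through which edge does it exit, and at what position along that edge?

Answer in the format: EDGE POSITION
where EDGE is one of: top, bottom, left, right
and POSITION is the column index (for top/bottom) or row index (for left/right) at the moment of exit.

Step 1: enter (0,6), '.' pass, move down to (1,6)
Step 2: enter (1,6), '@' teleport (1,6)->(1,0), also enter (1,0), move down to (2,0)
Step 3: enter (2,0), '.' pass, move down to (3,0)
Step 4: enter (3,0), '.' pass, move down to (4,0)
Step 5: enter (4,0), '.' pass, move down to (5,0)
Step 6: enter (5,0), '.' pass, move down to (6,0)
Step 7: at (6,0) — EXIT via bottom edge, pos 0

Answer: bottom 0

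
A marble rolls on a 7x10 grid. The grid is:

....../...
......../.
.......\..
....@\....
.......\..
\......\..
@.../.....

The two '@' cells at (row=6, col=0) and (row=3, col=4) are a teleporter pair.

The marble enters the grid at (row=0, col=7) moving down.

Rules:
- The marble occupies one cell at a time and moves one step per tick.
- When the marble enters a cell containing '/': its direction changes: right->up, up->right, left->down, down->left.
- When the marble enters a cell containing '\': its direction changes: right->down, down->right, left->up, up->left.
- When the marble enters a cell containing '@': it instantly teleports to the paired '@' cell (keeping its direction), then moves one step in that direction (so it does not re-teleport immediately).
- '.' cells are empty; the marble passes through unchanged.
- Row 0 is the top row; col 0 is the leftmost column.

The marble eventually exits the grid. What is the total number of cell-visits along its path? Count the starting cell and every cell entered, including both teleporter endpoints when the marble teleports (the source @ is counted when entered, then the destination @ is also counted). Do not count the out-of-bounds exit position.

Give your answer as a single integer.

Answer: 5

Derivation:
Step 1: enter (0,7), '.' pass, move down to (1,7)
Step 2: enter (1,7), '.' pass, move down to (2,7)
Step 3: enter (2,7), '\' deflects down->right, move right to (2,8)
Step 4: enter (2,8), '.' pass, move right to (2,9)
Step 5: enter (2,9), '.' pass, move right to (2,10)
Step 6: at (2,10) — EXIT via right edge, pos 2
Path length (cell visits): 5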